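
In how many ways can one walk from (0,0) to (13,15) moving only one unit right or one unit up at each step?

37442160

Each path is a sequence of 28 steps with 13 rights: C(28,13) = 37442160.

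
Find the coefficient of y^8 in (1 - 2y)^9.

The general term is C(9,j)·(1)^j·(-2y)^(9-j); the y^8 term has j = 1.
C(9,1) = 9.
Coefficient = C(9,1) · (-2)^8 = 9 · 256 = 2304.

2304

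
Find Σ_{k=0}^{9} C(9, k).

512

Setting x = 1 in (1+x)^9 gives Σ C(9,k) = 2^9 = 512.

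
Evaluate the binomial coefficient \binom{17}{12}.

C(17,12) = C(17,5) by symmetry.
C(17,5) = (17·16·15·14·13) / 5! = 742560 / 120 = 6188.

6188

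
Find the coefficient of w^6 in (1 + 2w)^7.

The general term is C(7,j)·(1)^j·(2w)^(7-j); the w^6 term has j = 1.
C(7,1) = 7.
Coefficient = C(7,1) · 2^6 = 7 · 64 = 448.

448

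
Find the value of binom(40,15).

40225345056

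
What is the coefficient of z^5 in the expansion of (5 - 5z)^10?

The general term is C(10,j)·(5)^j·(-5z)^(10-j); the z^5 term has j = 5.
C(10,5) = 252.
Coefficient = C(10,5) · 5^5 · (-5)^5 = 252 · 3125 · (-3125) = -2460937500.

-2460937500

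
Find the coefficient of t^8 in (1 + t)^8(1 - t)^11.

Coefficient of t^8 = Σ_{j} C(8,j)·1^j·C(11,8-j)·(-1)^(8-j) for j from 0 to 8.
= 165 + (-2640) + 12936 + (-25872) + 23100 + (-9240) + 1540 + (-88) + 1 = -98.

-98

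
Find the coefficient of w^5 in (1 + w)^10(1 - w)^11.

-45

Coefficient of w^5 = Σ_{j} C(10,j)·1^j·C(11,5-j)·(-1)^(5-j) for j from 0 to 5.
= (-462) + 3300 + (-7425) + 6600 + (-2310) + 252 = -45.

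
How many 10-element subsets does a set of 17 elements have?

C(17,10) = C(17,7) by symmetry.
C(17,7) = (17·16·15·14·13·12·11) / 7! = 98017920 / 5040 = 19448.

19448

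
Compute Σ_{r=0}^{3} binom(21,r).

1562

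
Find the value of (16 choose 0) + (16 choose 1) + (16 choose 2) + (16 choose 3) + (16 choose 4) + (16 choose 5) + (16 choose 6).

1 + 16 + 120 + 560 + 1820 + 4368 + 8008 = 14893.

14893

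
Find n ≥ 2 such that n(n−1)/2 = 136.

17

n(n−1)/2 = 136 ⇒ n(n−1) = 272. Since 17·16 = 272, n = 17.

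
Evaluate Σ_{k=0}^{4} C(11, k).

562

1 + 11 + 55 + 165 + 330 = 562.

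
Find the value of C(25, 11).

4457400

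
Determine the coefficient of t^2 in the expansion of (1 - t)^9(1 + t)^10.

Coefficient of t^2 = Σ_{j} C(9,j)·(-1)^j·C(10,2-j)·1^(2-j) for j from 0 to 2.
= 45 + (-90) + 36 = -9.

-9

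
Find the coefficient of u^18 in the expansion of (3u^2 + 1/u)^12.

3897234

General term: C(12,j)·(3u^2)^j·(1/u)^(12-j), with u-exponent 2j − 1(12−j) = 3j − 12.
Set 3j − 12 = 18: j = 10.
C(12,10) = 66; 3^10 = 59049; 1^2 = 1.
Coefficient = 66 · 59049 · 1 = 3897234.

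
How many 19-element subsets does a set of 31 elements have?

141120525

C(31,19) = C(31,12) by symmetry.
C(31,12) = (31·30·29·28·27·26·25·24·23·22·21·20) / 12! = 67596957267840000 / 479001600 = 141120525.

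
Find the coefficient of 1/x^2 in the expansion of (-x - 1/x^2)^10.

210

General term: C(10,j)·(-x)^j·(-1/x^2)^(10-j), with x-exponent 1j − 2(10−j) = 3j − 20.
Set 3j − 20 = -2: j = 6.
C(10,6) = 210; (-1)^6 = 1; (-1)^4 = 1.
Coefficient = 210 · 1 · 1 = 210.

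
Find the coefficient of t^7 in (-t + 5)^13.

-26812500

The general term is C(13,j)·(-t)^j·(5)^(13-j); the t^7 term has j = 7.
C(13,7) = 1716.
Coefficient = C(13,7) · (-1)^7 · 5^6 = 1716 · (-1) · 15625 = -26812500.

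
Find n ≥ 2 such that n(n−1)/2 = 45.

10

n(n−1)/2 = 45 ⇒ n(n−1) = 90. Since 10·9 = 90, n = 10.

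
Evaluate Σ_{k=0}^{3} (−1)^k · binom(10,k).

-84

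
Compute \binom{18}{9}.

48620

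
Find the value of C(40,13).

12033222880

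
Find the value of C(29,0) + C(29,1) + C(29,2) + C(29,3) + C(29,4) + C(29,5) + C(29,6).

1 + 29 + 406 + 3654 + 23751 + 118755 + 475020 = 621616.

621616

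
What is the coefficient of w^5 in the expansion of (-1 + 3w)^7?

5103

The general term is C(7,j)·(-1)^j·(3w)^(7-j); the w^5 term has j = 2.
C(7,2) = 21.
Coefficient = C(7,2) · 3^5 = 21 · 243 = 5103.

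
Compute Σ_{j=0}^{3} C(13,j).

1 + 13 + 78 + 286 = 378.

378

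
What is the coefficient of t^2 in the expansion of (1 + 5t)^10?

The general term is C(10,j)·(1)^j·(5t)^(10-j); the t^2 term has j = 8.
C(10,8) = 45.
Coefficient = C(10,8) · 5^2 = 45 · 25 = 1125.

1125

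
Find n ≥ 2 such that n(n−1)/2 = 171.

n(n−1)/2 = 171 ⇒ n(n−1) = 342. Since 19·18 = 342, n = 19.

19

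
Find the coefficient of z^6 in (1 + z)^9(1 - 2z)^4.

-12

Coefficient of z^6 = Σ_{j} C(9,j)·1^j·C(4,6-j)·(-2)^(6-j) for j from 2 to 6.
= 576 + (-2688) + 3024 + (-1008) + 84 = -12.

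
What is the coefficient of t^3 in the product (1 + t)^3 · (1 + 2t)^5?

Coefficient of t^3 = Σ_{j} C(3,j)·1^j·C(5,3-j)·2^(3-j) for j from 0 to 3.
= 80 + 120 + 30 + 1 = 231.

231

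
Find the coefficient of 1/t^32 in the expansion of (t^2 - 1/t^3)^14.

General term: C(14,j)·(t^2)^j·(-1/t^3)^(14-j), with t-exponent 2j − 3(14−j) = 5j − 42.
Set 5j − 42 = -32: j = 2.
C(14,2) = 91; 1^2 = 1; (-1)^12 = 1.
Coefficient = 91 · 1 · 1 = 91.

91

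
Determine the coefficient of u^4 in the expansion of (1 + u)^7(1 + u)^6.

(1 + u)^7(1 + u)^6 = (1 + u)^13, so the coefficient of u^4 is C(13,4)·1^4 = 715·1 = 715.

715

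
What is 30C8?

C(30,8) = (30·29·28·27·26·25·24·23) / 8! = 235989936000 / 40320 = 5852925.

5852925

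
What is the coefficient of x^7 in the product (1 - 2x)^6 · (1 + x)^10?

Coefficient of x^7 = Σ_{j} C(6,j)·(-2)^j·C(10,7-j)·1^(7-j) for j from 0 to 6.
= 120 + (-2520) + 15120 + (-33600) + 28800 + (-8640) + 640 = -80.

-80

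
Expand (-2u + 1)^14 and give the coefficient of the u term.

The general term is C(14,j)·(-2u)^j·(1)^(14-j); the u^1 term has j = 1.
C(14,1) = 14.
Coefficient = C(14,1) · (-2)^1 = 14 · (-2) = -28.

-28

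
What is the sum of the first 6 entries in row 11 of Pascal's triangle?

1 + 11 + 55 + 165 + 330 + 462 = 1024.

1024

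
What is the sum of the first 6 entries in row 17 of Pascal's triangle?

9402

1 + 17 + 136 + 680 + 2380 + 6188 = 9402.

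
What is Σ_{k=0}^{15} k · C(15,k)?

245760

Since k·C(15,k) = 15·C(14,k−1), the sum is 15·2^14 = 15·16384 = 245760.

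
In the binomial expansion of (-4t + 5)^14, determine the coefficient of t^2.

The general term is C(14,j)·(-4t)^j·(5)^(14-j); the t^2 term has j = 2.
C(14,2) = 91.
Coefficient = C(14,2) · (-4)^2 · 5^12 = 91 · 16 · 244140625 = 355468750000.

355468750000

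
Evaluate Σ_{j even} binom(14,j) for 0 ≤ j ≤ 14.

8192

Even-j terms of row 14 sum to 2^13 = 8192.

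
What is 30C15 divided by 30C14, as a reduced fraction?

16/15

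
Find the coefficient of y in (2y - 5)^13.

6347656250

The general term is C(13,j)·(2y)^j·(-5)^(13-j); the y^1 term has j = 1.
C(13,1) = 13.
Coefficient = C(13,1) · 2^1 · (-5)^12 = 13 · 2 · 244140625 = 6347656250.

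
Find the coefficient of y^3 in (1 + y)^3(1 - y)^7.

Coefficient of y^3 = Σ_{j} C(3,j)·1^j·C(7,3-j)·(-1)^(3-j) for j from 0 to 3.
= (-35) + 63 + (-21) + 1 = 8.

8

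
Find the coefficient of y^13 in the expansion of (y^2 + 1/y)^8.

General term: C(8,j)·(y^2)^j·(1/y)^(8-j), with y-exponent 2j − 1(8−j) = 3j − 8.
Set 3j − 8 = 13: j = 7.
C(8,7) = 8; 1^7 = 1; 1^1 = 1.
Coefficient = 8 · 1 · 1 = 8.

8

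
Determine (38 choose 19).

35345263800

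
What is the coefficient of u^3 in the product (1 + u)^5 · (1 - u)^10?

Coefficient of u^3 = Σ_{j} C(5,j)·1^j·C(10,3-j)·(-1)^(3-j) for j from 0 to 3.
= (-120) + 225 + (-100) + 10 = 15.

15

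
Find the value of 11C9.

55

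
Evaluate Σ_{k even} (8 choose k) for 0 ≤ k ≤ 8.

Even-k terms of row 8 sum to 2^7 = 128.

128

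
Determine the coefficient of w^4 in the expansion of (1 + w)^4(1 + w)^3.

Coefficient of w^4 = Σ_{j} C(4,j)·C(3,4-j) for j from 1 to 4.
= 4 + 18 + 12 + 1 = 35.

35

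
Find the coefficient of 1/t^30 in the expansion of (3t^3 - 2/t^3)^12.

General term: C(12,j)·(3t^3)^j·(-2/t^3)^(12-j), with t-exponent 3j − 3(12−j) = 6j − 36.
Set 6j − 36 = -30: j = 1.
C(12,1) = 12; 3^1 = 3; (-2)^11 = -2048.
Coefficient = 12 · 3 · (-2048) = -73728.

-73728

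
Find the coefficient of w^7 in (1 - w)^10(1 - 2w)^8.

Coefficient of w^7 = Σ_{j} C(10,j)·(-1)^j·C(8,7-j)·(-2)^(7-j) for j from 0 to 7.
= (-1024) + (-17920) + (-80640) + (-134400) + (-94080) + (-28224) + (-3360) + (-120) = -359768.

-359768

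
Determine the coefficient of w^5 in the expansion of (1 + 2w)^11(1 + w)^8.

107900

Coefficient of w^5 = Σ_{j} C(11,j)·2^j·C(8,5-j)·1^(5-j) for j from 0 to 5.
= 56 + 1540 + 12320 + 36960 + 42240 + 14784 = 107900.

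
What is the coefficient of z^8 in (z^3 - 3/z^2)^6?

135

General term: C(6,j)·(z^3)^j·(-3/z^2)^(6-j), with z-exponent 3j − 2(6−j) = 5j − 12.
Set 5j − 12 = 8: j = 4.
C(6,4) = 15; 1^4 = 1; (-3)^2 = 9.
Coefficient = 15 · 1 · 9 = 135.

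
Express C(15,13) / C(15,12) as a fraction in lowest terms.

C(n,k+1)/C(n,k) = (n−k)/(k+1) = (15−12)/(12+1) = 3/13.

3/13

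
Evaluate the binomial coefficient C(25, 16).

C(25,16) = C(25,9) by symmetry.
C(25,9) = (25·24·23·22·21·20·19·18·17) / 9! = 741354768000 / 362880 = 2042975.

2042975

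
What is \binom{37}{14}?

C(37,14) = (37·36·35·34·33·32·31·30·29·28·27·26·25·24) / 14! = 532405391434076160000 / 87178291200 = 6107086800.

6107086800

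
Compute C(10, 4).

C(10,4) = (10·9·8·7) / 4! = 5040 / 24 = 210.

210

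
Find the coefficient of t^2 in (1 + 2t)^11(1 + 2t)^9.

760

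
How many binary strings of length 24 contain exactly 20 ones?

10626

Choose the 20 positions: C(24,20) = 10626.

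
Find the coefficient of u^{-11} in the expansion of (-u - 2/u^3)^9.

General term: C(9,j)·(-u)^j·(-2/u^3)^(9-j), with u-exponent 1j − 3(9−j) = 4j − 27.
Set 4j − 27 = -11: j = 4.
C(9,4) = 126; (-1)^4 = 1; (-2)^5 = -32.
Coefficient = 126 · 1 · (-32) = -4032.

-4032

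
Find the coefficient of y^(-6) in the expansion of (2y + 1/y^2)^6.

60

General term: C(6,j)·(2y)^j·(1/y^2)^(6-j), with y-exponent 1j − 2(6−j) = 3j − 12.
Set 3j − 12 = -6: j = 2.
C(6,2) = 15; 2^2 = 4; 1^4 = 1.
Coefficient = 15 · 4 · 1 = 60.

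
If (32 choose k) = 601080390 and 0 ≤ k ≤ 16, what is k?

16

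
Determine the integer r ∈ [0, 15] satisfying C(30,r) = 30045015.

C(30,r) increases on 0 ≤ r ≤ 15. C(30,9) = 14307150 and C(30,10) = 30045015, so r = 10.

10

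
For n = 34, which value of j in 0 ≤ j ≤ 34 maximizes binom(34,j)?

C(34,j) is maximized at j = 34/2 = 17.

17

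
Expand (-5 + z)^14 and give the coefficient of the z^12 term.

2275

The general term is C(14,j)·(-5)^j·(z)^(14-j); the z^12 term has j = 2.
C(14,2) = 91.
Coefficient = C(14,2) · (-5)^2 = 91 · 25 = 2275.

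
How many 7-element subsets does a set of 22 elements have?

170544

C(22,7) = (22·21·20·19·18·17·16) / 7! = 859541760 / 5040 = 170544.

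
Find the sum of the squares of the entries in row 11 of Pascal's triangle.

Σ C(11,r)² is the coefficient of x^11 in (1+x)^11(1+x)^11 = (1+x)^22, i.e. C(22,11) = 705432.

705432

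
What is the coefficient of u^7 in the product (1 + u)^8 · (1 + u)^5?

1716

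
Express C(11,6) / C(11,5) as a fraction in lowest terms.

C(n,k+1)/C(n,k) = (n−k)/(k+1) = (11−5)/(5+1) = 6/6 = 1.

1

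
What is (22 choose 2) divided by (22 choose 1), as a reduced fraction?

C(n,k+1)/C(n,k) = (n−k)/(k+1) = (22−1)/(1+1) = 21/2.

21/2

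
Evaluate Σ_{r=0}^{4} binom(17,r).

3214

1 + 17 + 136 + 680 + 2380 = 3214.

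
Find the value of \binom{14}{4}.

1001

C(14,4) = (14·13·12·11) / 4! = 24024 / 24 = 1001.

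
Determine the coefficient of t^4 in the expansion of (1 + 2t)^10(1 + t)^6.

12235

Coefficient of t^4 = Σ_{j} C(10,j)·2^j·C(6,4-j)·1^(4-j) for j from 0 to 4.
= 15 + 400 + 2700 + 5760 + 3360 = 12235.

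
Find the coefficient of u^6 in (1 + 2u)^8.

The general term is C(8,j)·(1)^j·(2u)^(8-j); the u^6 term has j = 2.
C(8,2) = 28.
Coefficient = C(8,2) · 2^6 = 28 · 64 = 1792.

1792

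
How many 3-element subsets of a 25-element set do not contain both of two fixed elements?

2277

All 3-subsets: C(25,3) = 2300. Those containing both fixed elements: C(23,1) = 23.
2300 − 23 = 2277.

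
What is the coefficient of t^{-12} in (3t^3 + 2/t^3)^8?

16128

General term: C(8,j)·(3t^3)^j·(2/t^3)^(8-j), with t-exponent 3j − 3(8−j) = 6j − 24.
Set 6j − 24 = -12: j = 2.
C(8,2) = 28; 3^2 = 9; 2^6 = 64.
Coefficient = 28 · 9 · 64 = 16128.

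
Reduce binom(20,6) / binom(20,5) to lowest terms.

5/2

C(n,k+1)/C(n,k) = (n−k)/(k+1) = (20−5)/(5+1) = 15/6 = 5/2.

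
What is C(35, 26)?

C(35,26) = C(35,9) by symmetry.
C(35,9) = (35·34·33·32·31·30·29·28·27) / 9! = 25622035084800 / 362880 = 70607460.

70607460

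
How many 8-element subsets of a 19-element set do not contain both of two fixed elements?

63206

All 8-subsets: C(19,8) = 75582. Those containing both fixed elements: C(17,6) = 12376.
75582 − 12376 = 63206.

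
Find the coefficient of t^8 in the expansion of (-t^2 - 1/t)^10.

General term: C(10,j)·(-t^2)^j·(-1/t)^(10-j), with t-exponent 2j − 1(10−j) = 3j − 10.
Set 3j − 10 = 8: j = 6.
C(10,6) = 210; (-1)^6 = 1; (-1)^4 = 1.
Coefficient = 210 · 1 · 1 = 210.

210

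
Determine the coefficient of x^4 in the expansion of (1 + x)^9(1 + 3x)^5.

7461

Coefficient of x^4 = Σ_{j} C(9,j)·1^j·C(5,4-j)·3^(4-j) for j from 0 to 4.
= 405 + 2430 + 3240 + 1260 + 126 = 7461.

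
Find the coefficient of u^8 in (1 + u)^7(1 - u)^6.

15

Coefficient of u^8 = Σ_{j} C(7,j)·1^j·C(6,8-j)·(-1)^(8-j) for j from 2 to 7.
= 21 + (-210) + 525 + (-420) + 105 + (-6) = 15.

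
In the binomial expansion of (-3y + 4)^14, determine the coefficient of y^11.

The general term is C(14,j)·(-3y)^j·(4)^(14-j); the y^11 term has j = 11.
C(14,11) = 364.
Coefficient = C(14,11) · (-3)^11 · 4^3 = 364 · (-177147) · 64 = -4126816512.

-4126816512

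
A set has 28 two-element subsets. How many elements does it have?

8

n(n−1)/2 = 28 ⇒ n(n−1) = 56. Since 8·7 = 56, n = 8.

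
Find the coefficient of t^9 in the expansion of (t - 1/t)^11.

General term: C(11,j)·(t)^j·(-1/t)^(11-j), with t-exponent 1j − 1(11−j) = 2j − 11.
Set 2j − 11 = 9: j = 10.
C(11,10) = 11; 1^10 = 1; (-1)^1 = -1.
Coefficient = 11 · 1 · (-1) = -11.

-11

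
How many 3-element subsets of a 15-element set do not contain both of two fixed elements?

442

All 3-subsets: C(15,3) = 455. Those containing both fixed elements: C(13,1) = 13.
455 − 13 = 442.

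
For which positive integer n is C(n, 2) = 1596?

57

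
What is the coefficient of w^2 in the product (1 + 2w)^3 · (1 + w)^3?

Coefficient of w^2 = Σ_{j} C(3,j)·2^j·C(3,2-j)·1^(2-j) for j from 0 to 2.
= 3 + 18 + 12 = 33.

33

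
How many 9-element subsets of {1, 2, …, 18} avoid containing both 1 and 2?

All 9-subsets: C(18,9) = 48620. Those containing both fixed elements: C(16,7) = 11440.
48620 − 11440 = 37180.

37180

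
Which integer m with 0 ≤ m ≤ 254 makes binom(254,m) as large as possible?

C(254,m) is maximized at m = 254/2 = 127.

127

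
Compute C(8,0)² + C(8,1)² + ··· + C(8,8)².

12870

Σ C(8,r)² is the coefficient of x^8 in (1+x)^8(1+x)^8 = (1+x)^16, i.e. C(16,8) = 12870.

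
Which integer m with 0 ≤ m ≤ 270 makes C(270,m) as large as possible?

135

C(270,m) is maximized at m = 270/2 = 135.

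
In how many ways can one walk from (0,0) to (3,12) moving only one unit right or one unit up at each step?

Each path is a sequence of 15 steps with 3 rights: C(15,3) = 455.

455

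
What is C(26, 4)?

14950

C(26,4) = (26·25·24·23) / 4! = 358800 / 24 = 14950.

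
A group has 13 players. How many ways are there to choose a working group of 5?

This is C(13,5) = 1287.

1287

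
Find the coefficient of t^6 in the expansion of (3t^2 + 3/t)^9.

2480058

General term: C(9,j)·(3t^2)^j·(3/t)^(9-j), with t-exponent 2j − 1(9−j) = 3j − 9.
Set 3j − 9 = 6: j = 5.
C(9,5) = 126; 3^5 = 243; 3^4 = 81.
Coefficient = 126 · 243 · 81 = 2480058.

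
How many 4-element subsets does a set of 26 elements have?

C(26,4) = (26·25·24·23) / 4! = 358800 / 24 = 14950.

14950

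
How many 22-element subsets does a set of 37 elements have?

9364199760

C(37,22) = C(37,15) by symmetry.
C(37,15) = (37·36·35·34·33·32·31·30·29·28·27·26·25·24·23) / 15! = 12245324002983751680000 / 1307674368000 = 9364199760.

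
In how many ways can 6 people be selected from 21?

54264

This is C(21,6) = 54264.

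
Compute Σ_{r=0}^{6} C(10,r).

1 + 10 + 45 + 120 + 210 + 252 + 210 = 848.

848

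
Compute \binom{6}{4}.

15

C(6,4) = C(6,2) by symmetry.
C(6,2) = (6·5) / 2! = 30 / 2 = 15.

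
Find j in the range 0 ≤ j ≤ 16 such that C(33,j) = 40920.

4

C(33,j) increases on 0 ≤ j ≤ 16. C(33,3) = 5456 and C(33,4) = 40920, so j = 4.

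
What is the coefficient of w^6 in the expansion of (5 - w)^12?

The general term is C(12,j)·(5)^j·(-w)^(12-j); the w^6 term has j = 6.
C(12,6) = 924.
Coefficient = C(12,6) · 5^6 = 924 · 15625 = 14437500.

14437500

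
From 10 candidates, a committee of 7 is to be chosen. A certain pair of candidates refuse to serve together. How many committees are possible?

All 7-subsets: C(10,7) = 120. Those containing both fixed elements: C(8,5) = 56.
120 − 56 = 64.

64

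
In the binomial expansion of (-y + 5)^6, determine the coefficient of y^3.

The general term is C(6,j)·(-y)^j·(5)^(6-j); the y^3 term has j = 3.
C(6,3) = 20.
Coefficient = C(6,3) · (-1)^3 · 5^3 = 20 · (-1) · 125 = -2500.

-2500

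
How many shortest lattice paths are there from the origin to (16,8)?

735471

Each path is a sequence of 24 steps with 16 rights: C(24,16) = 735471.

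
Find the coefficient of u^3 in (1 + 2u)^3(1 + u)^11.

635

Coefficient of u^3 = Σ_{j} C(3,j)·2^j·C(11,3-j)·1^(3-j) for j from 0 to 3.
= 165 + 330 + 132 + 8 = 635.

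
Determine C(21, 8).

C(21,8) = (21·20·19·18·17·16·15·14) / 8! = 8204716800 / 40320 = 203490.

203490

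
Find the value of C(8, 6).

28

C(8,6) = C(8,2) by symmetry.
C(8,2) = (8·7) / 2! = 56 / 2 = 28.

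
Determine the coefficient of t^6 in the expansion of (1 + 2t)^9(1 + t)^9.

Coefficient of t^6 = Σ_{j} C(9,j)·2^j·C(9,6-j)·1^(6-j) for j from 0 to 6.
= 84 + 2268 + 18144 + 56448 + 72576 + 36288 + 5376 = 191184.

191184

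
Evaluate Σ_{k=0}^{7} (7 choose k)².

By Vandermonde's identity, Σ C(7,k)² = C(14,7) = 3432.

3432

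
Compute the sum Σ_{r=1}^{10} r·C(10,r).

5120

Since r·C(10,r) = 10·C(9,r−1), the sum is 10·2^9 = 10·512 = 5120.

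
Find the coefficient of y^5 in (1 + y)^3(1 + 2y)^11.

Coefficient of y^5 = Σ_{j} C(3,j)·1^j·C(11,5-j)·2^(5-j) for j from 0 to 3.
= 14784 + 15840 + 3960 + 220 = 34804.

34804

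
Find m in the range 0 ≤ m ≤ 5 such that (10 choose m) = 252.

5

C(10,m) increases on 0 ≤ m ≤ 5. C(10,4) = 210 and C(10,5) = 252, so m = 5.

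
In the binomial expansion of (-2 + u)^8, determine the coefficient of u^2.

1792

The general term is C(8,j)·(-2)^j·(u)^(8-j); the u^2 term has j = 6.
C(8,6) = 28.
Coefficient = C(8,6) · (-2)^6 = 28 · 64 = 1792.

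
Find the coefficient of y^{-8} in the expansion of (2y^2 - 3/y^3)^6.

General term: C(6,j)·(2y^2)^j·(-3/y^3)^(6-j), with y-exponent 2j − 3(6−j) = 5j − 18.
Set 5j − 18 = -8: j = 2.
C(6,2) = 15; 2^2 = 4; (-3)^4 = 81.
Coefficient = 15 · 4 · 81 = 4860.

4860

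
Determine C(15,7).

C(15,7) = (15·14·13·12·11·10·9) / 7! = 32432400 / 5040 = 6435.

6435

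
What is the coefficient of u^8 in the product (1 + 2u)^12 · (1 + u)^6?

Coefficient of u^8 = Σ_{j} C(12,j)·2^j·C(6,8-j)·1^(8-j) for j from 2 to 8.
= 264 + 10560 + 118800 + 506880 + 887040 + 608256 + 126720 = 2258520.

2258520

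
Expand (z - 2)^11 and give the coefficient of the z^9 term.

220

The general term is C(11,j)·(z)^j·(-2)^(11-j); the z^9 term has j = 9.
C(11,9) = 55.
Coefficient = C(11,9) · (-2)^2 = 55 · 4 = 220.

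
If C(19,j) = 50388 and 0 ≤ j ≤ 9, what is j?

7

C(19,j) increases on 0 ≤ j ≤ 9. C(19,6) = 27132 and C(19,7) = 50388, so j = 7.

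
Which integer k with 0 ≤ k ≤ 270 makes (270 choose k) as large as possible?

C(270,k) is maximized at k = 270/2 = 135.

135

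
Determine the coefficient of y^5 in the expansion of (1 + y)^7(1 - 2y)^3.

Coefficient of y^5 = Σ_{j} C(7,j)·1^j·C(3,5-j)·(-2)^(5-j) for j from 2 to 5.
= (-168) + 420 + (-210) + 21 = 63.

63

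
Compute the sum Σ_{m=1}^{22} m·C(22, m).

Differentiating (1+x)^22 and setting x=1: Σ m·C(22,m) = 22·2^21 = 46137344.

46137344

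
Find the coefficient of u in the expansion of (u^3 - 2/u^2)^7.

560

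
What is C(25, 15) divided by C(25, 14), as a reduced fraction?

11/15

C(n,k+1)/C(n,k) = (n−k)/(k+1) = (25−14)/(14+1) = 11/15.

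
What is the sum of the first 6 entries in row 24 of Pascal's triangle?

1 + 24 + 276 + 2024 + 10626 + 42504 = 55455.

55455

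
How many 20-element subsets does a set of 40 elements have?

137846528820

C(40,20) = (40·39·38·37·36·35·34·33·32·31·30·29·28·27·26·25·24·23·22·21) / 20! = 335367096786357081410764800000 / 2432902008176640000 = 137846528820.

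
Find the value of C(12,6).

C(12,6) = (12·11·10·9·8·7) / 6! = 665280 / 720 = 924.

924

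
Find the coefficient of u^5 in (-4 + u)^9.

32256

The general term is C(9,j)·(-4)^j·(u)^(9-j); the u^5 term has j = 4.
C(9,4) = 126.
Coefficient = C(9,4) · (-4)^4 = 126 · 256 = 32256.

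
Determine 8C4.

70

C(8,4) = (8·7·6·5) / 4! = 1680 / 24 = 70.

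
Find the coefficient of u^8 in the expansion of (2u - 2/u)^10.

-10240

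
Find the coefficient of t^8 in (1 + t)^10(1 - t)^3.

63

Coefficient of t^8 = Σ_{j} C(10,j)·1^j·C(3,8-j)·(-1)^(8-j) for j from 5 to 8.
= (-252) + 630 + (-360) + 45 = 63.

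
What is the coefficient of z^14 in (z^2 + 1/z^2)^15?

General term: C(15,j)·(z^2)^j·(1/z^2)^(15-j), with z-exponent 2j − 2(15−j) = 4j − 30.
Set 4j − 30 = 14: j = 11.
C(15,11) = 1365; 1^11 = 1; 1^4 = 1.
Coefficient = 1365 · 1 · 1 = 1365.

1365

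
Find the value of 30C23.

2035800

C(30,23) = C(30,7) by symmetry.
C(30,7) = (30·29·28·27·26·25·24) / 7! = 10260432000 / 5040 = 2035800.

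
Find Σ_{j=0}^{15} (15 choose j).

32768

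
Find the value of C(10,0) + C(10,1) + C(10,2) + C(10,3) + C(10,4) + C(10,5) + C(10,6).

1 + 10 + 45 + 120 + 210 + 252 + 210 = 848.

848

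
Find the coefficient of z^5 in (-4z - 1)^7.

The general term is C(7,j)·(-4z)^j·(-1)^(7-j); the z^5 term has j = 5.
C(7,5) = 21.
Coefficient = C(7,5) · (-4)^5 = 21 · (-1024) = -21504.

-21504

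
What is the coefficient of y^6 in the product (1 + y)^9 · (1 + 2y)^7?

Coefficient of y^6 = Σ_{j} C(9,j)·1^j·C(7,6-j)·2^(6-j) for j from 0 to 6.
= 448 + 6048 + 20160 + 23520 + 10584 + 1764 + 84 = 62608.

62608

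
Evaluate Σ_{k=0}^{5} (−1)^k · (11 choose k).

-252

The partial alternating sum Σ_{k=0}^{5} (−1)^k C(11,k) = (−1)^5 C(10,5) = -252.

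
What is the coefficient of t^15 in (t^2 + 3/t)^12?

5940

General term: C(12,j)·(t^2)^j·(3/t)^(12-j), with t-exponent 2j − 1(12−j) = 3j − 12.
Set 3j − 12 = 15: j = 9.
C(12,9) = 220; 1^9 = 1; 3^3 = 27.
Coefficient = 220 · 1 · 27 = 5940.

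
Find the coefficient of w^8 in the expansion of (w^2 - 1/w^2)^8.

28

General term: C(8,j)·(w^2)^j·(-1/w^2)^(8-j), with w-exponent 2j − 2(8−j) = 4j − 16.
Set 4j − 16 = 8: j = 6.
C(8,6) = 28; 1^6 = 1; (-1)^2 = 1.
Coefficient = 28 · 1 · 1 = 28.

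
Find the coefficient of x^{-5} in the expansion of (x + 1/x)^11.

General term: C(11,j)·(x)^j·(1/x)^(11-j), with x-exponent 1j − 1(11−j) = 2j − 11.
Set 2j − 11 = -5: j = 3.
C(11,3) = 165; 1^3 = 1; 1^8 = 1.
Coefficient = 165 · 1 · 1 = 165.

165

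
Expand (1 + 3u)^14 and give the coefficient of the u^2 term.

The general term is C(14,j)·(1)^j·(3u)^(14-j); the u^2 term has j = 12.
C(14,12) = 91.
Coefficient = C(14,12) · 3^2 = 91 · 9 = 819.

819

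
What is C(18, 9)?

C(18,9) = (18·17·16·15·14·13·12·11·10) / 9! = 17643225600 / 362880 = 48620.

48620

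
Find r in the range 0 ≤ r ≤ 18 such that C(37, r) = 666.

C(37,r) increases on 0 ≤ r ≤ 18. C(37,1) = 37 and C(37,2) = 666, so r = 2.

2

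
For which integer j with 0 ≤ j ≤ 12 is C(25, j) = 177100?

C(25,j) increases on 0 ≤ j ≤ 12. C(25,5) = 53130 and C(25,6) = 177100, so j = 6.

6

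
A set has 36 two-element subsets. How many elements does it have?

9

n(n−1)/2 = 36 ⇒ n(n−1) = 72. Since 9·8 = 72, n = 9.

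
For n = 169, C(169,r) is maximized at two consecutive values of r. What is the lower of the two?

For odd n = 169, C(169,r) peaks at r = (n−1)/2 and (n+1)/2; the lower is 84.

84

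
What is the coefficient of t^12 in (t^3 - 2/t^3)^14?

-64064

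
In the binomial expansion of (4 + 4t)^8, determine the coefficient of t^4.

The general term is C(8,j)·(4)^j·(4t)^(8-j); the t^4 term has j = 4.
C(8,4) = 70.
Coefficient = C(8,4) · 4^4 · 4^4 = 70 · 256 · 256 = 4587520.

4587520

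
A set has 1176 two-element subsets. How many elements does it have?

49

n(n−1)/2 = 1176 ⇒ n(n−1) = 2352. Since 49·48 = 2352, n = 49.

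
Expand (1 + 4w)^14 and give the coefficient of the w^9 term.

The general term is C(14,j)·(1)^j·(4w)^(14-j); the w^9 term has j = 5.
C(14,5) = 2002.
Coefficient = C(14,5) · 4^9 = 2002 · 262144 = 524812288.

524812288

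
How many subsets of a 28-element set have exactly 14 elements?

Choose the 14 positions: C(28,14) = 40116600.

40116600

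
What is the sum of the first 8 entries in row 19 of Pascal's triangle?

94184

1 + 19 + 171 + 969 + 3876 + 11628 + 27132 + 50388 = 94184.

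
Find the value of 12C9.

C(12,9) = C(12,3) by symmetry.
C(12,3) = (12·11·10) / 3! = 1320 / 6 = 220.

220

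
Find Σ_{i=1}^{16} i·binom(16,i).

524288

Since i·C(16,i) = 16·C(15,i−1), the sum is 16·2^15 = 16·32768 = 524288.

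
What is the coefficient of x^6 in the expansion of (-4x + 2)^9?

The general term is C(9,j)·(-4x)^j·(2)^(9-j); the x^6 term has j = 6.
C(9,6) = 84.
Coefficient = C(9,6) · (-4)^6 · 2^3 = 84 · 4096 · 8 = 2752512.

2752512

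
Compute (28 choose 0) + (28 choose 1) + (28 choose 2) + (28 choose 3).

3683

1 + 28 + 378 + 3276 = 3683.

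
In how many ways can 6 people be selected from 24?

This is C(24,6) = 134596.

134596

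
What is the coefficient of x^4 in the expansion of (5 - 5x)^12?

120849609375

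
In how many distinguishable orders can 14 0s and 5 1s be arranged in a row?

11628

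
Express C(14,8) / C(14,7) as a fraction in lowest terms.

C(n,k+1)/C(n,k) = (n−k)/(k+1) = (14−7)/(7+1) = 7/8.

7/8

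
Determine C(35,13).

C(35,13) = (35·34·33·32·31·30·29·28·27·26·25·24·23) / 13! = 9193186188426240000 / 6227020800 = 1476337800.

1476337800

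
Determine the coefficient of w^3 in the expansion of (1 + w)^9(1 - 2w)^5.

Coefficient of w^3 = Σ_{j} C(9,j)·1^j·C(5,3-j)·(-2)^(3-j) for j from 0 to 3.
= (-80) + 360 + (-360) + 84 = 4.

4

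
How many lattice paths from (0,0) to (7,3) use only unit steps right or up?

120

Each path is a sequence of 10 steps with 7 rights: C(10,7) = 120.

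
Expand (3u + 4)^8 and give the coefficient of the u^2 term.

The general term is C(8,j)·(3u)^j·(4)^(8-j); the u^2 term has j = 2.
C(8,2) = 28.
Coefficient = C(8,2) · 3^2 · 4^6 = 28 · 9 · 4096 = 1032192.

1032192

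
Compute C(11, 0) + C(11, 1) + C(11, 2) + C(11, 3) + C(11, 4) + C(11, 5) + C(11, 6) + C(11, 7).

1816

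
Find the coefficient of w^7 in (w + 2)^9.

144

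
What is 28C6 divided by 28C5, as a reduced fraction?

23/6

C(n,k+1)/C(n,k) = (n−k)/(k+1) = (28−5)/(5+1) = 23/6.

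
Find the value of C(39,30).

C(39,30) = C(39,9) by symmetry.
C(39,9) = (39·38·37·36·35·34·33·32·31) / 9! = 76899763100160 / 362880 = 211915132.

211915132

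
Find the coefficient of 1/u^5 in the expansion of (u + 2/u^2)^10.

8064

General term: C(10,j)·(u)^j·(2/u^2)^(10-j), with u-exponent 1j − 2(10−j) = 3j − 20.
Set 3j − 20 = -5: j = 5.
C(10,5) = 252; 1^5 = 1; 2^5 = 32.
Coefficient = 252 · 1 · 32 = 8064.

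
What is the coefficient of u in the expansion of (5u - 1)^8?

-40

The general term is C(8,j)·(5u)^j·(-1)^(8-j); the u^1 term has j = 1.
C(8,1) = 8.
Coefficient = C(8,1) · 5^1 · (-1)^7 = 8 · 5 · (-1) = -40.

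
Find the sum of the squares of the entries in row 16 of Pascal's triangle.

601080390

Σ C(16,i)² is the coefficient of x^16 in (1+x)^16(1+x)^16 = (1+x)^32, i.e. C(32,16) = 601080390.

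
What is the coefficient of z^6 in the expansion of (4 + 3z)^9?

The general term is C(9,j)·(4)^j·(3z)^(9-j); the z^6 term has j = 3.
C(9,3) = 84.
Coefficient = C(9,3) · 4^3 · 3^6 = 84 · 64 · 729 = 3919104.

3919104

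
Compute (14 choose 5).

2002

C(14,5) = (14·13·12·11·10) / 5! = 240240 / 120 = 2002.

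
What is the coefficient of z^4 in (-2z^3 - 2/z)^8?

14336

General term: C(8,j)·(-2z^3)^j·(-2/z)^(8-j), with z-exponent 3j − 1(8−j) = 4j − 8.
Set 4j − 8 = 4: j = 3.
C(8,3) = 56; (-2)^3 = -8; (-2)^5 = -32.
Coefficient = 56 · (-8) · (-32) = 14336.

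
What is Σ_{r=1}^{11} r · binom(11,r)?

11264

Since r·C(11,r) = 11·C(10,r−1), the sum is 11·2^10 = 11·1024 = 11264.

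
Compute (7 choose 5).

21

C(7,5) = C(7,2) by symmetry.
C(7,2) = (7·6) / 2! = 42 / 2 = 21.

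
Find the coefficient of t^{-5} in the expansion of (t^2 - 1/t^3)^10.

General term: C(10,j)·(t^2)^j·(-1/t^3)^(10-j), with t-exponent 2j − 3(10−j) = 5j − 30.
Set 5j − 30 = -5: j = 5.
C(10,5) = 252; 1^5 = 1; (-1)^5 = -1.
Coefficient = 252 · 1 · (-1) = -252.

-252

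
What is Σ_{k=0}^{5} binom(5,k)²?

By Vandermonde's identity, Σ C(5,k)² = C(10,5) = 252.

252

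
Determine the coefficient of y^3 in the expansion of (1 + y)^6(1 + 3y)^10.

Coefficient of y^3 = Σ_{j} C(6,j)·1^j·C(10,3-j)·3^(3-j) for j from 0 to 3.
= 3240 + 2430 + 450 + 20 = 6140.

6140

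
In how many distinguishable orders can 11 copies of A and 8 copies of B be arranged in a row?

75582

Choose positions for the A's: C(19,11) = 75582.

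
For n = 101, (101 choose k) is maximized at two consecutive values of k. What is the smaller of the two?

50

For odd n = 101, C(101,k) peaks at k = (n−1)/2 and (n+1)/2; the smaller is 50.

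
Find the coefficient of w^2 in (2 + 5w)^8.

The general term is C(8,j)·(2)^j·(5w)^(8-j); the w^2 term has j = 6.
C(8,6) = 28.
Coefficient = C(8,6) · 2^6 · 5^2 = 28 · 64 · 25 = 44800.

44800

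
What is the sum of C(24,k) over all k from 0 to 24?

16777216

The entries of row 24 sum to 2^24 = 16777216.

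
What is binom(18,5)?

8568

C(18,5) = (18·17·16·15·14) / 5! = 1028160 / 120 = 8568.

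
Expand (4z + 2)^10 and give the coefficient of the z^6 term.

The general term is C(10,j)·(4z)^j·(2)^(10-j); the z^6 term has j = 6.
C(10,6) = 210.
Coefficient = C(10,6) · 4^6 · 2^4 = 210 · 4096 · 16 = 13762560.

13762560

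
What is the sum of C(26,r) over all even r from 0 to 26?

Even-r terms of row 26 sum to 2^25 = 33554432.

33554432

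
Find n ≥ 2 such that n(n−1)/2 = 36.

9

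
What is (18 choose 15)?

C(18,15) = C(18,3) by symmetry.
C(18,3) = (18·17·16) / 3! = 4896 / 6 = 816.

816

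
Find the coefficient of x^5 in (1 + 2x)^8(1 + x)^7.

23541

Coefficient of x^5 = Σ_{j} C(8,j)·2^j·C(7,5-j)·1^(5-j) for j from 0 to 5.
= 21 + 560 + 3920 + 9408 + 7840 + 1792 = 23541.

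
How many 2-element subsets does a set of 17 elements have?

136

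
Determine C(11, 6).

462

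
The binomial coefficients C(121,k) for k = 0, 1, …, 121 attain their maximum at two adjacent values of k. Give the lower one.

60

For odd n = 121, C(121,k) peaks at k = (n−1)/2 and (n+1)/2; the lower is 60.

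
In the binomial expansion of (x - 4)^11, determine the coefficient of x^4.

The general term is C(11,j)·(x)^j·(-4)^(11-j); the x^4 term has j = 4.
C(11,4) = 330.
Coefficient = C(11,4) · (-4)^7 = 330 · (-16384) = -5406720.

-5406720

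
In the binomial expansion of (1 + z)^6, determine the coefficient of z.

The general term is C(6,j)·(1)^j·(z)^(6-j); the z^1 term has j = 5.
C(6,5) = 6.
Coefficient = C(6,5) = 6.

6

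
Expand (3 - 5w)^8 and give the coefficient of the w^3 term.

-1701000

The general term is C(8,j)·(3)^j·(-5w)^(8-j); the w^3 term has j = 5.
C(8,5) = 56.
Coefficient = C(8,5) · 3^5 · (-5)^3 = 56 · 243 · (-125) = -1701000.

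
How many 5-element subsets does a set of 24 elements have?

C(24,5) = (24·23·22·21·20) / 5! = 5100480 / 120 = 42504.

42504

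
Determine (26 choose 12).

9657700

C(26,12) = (26·25·24·23·22·21·20·19·18·17·16·15) / 12! = 4626053752320000 / 479001600 = 9657700.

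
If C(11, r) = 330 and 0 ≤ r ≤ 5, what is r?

C(11,r) increases on 0 ≤ r ≤ 5. C(11,3) = 165 and C(11,4) = 330, so r = 4.

4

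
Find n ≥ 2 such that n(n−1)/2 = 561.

34

n(n−1)/2 = 561 ⇒ n(n−1) = 1122. Since 34·33 = 1122, n = 34.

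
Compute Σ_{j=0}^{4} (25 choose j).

15276

1 + 25 + 300 + 2300 + 12650 = 15276.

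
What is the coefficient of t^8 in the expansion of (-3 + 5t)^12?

15662109375

The general term is C(12,j)·(-3)^j·(5t)^(12-j); the t^8 term has j = 4.
C(12,4) = 495.
Coefficient = C(12,4) · (-3)^4 · 5^8 = 495 · 81 · 390625 = 15662109375.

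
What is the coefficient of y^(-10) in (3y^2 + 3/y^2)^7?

15309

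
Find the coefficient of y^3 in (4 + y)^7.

8960

The general term is C(7,j)·(4)^j·(y)^(7-j); the y^3 term has j = 4.
C(7,4) = 35.
Coefficient = C(7,4) · 4^4 = 35 · 256 = 8960.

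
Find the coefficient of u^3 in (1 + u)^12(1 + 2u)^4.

1068

Coefficient of u^3 = Σ_{j} C(12,j)·1^j·C(4,3-j)·2^(3-j) for j from 0 to 3.
= 32 + 288 + 528 + 220 = 1068.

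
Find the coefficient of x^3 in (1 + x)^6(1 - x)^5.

Coefficient of x^3 = Σ_{j} C(6,j)·1^j·C(5,3-j)·(-1)^(3-j) for j from 0 to 3.
= (-10) + 60 + (-75) + 20 = -5.

-5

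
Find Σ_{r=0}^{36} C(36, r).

68719476736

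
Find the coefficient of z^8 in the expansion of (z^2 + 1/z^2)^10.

120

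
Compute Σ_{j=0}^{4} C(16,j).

2517

1 + 16 + 120 + 560 + 1820 = 2517.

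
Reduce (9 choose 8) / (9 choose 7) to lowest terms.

1/4

C(n,k+1)/C(n,k) = (n−k)/(k+1) = (9−7)/(7+1) = 2/8 = 1/4.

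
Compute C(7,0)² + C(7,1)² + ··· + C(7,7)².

Σ C(7,i)² is the coefficient of x^7 in (1+x)^7(1+x)^7 = (1+x)^14, i.e. C(14,7) = 3432.

3432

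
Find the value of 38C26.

2707475148

C(38,26) = C(38,12) by symmetry.
C(38,12) = (38·37·36·35·34·33·32·31·30·29·28·27) / 12! = 1296884927852236800 / 479001600 = 2707475148.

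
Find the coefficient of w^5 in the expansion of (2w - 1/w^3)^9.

General term: C(9,j)·(2w)^j·(-1/w^3)^(9-j), with w-exponent 1j − 3(9−j) = 4j − 27.
Set 4j − 27 = 5: j = 8.
C(9,8) = 9; 2^8 = 256; (-1)^1 = -1.
Coefficient = 9 · 256 · (-1) = -2304.

-2304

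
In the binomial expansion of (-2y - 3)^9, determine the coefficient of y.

The general term is C(9,j)·(-2y)^j·(-3)^(9-j); the y^1 term has j = 1.
C(9,1) = 9.
Coefficient = C(9,1) · (-2)^1 · (-3)^8 = 9 · (-2) · 6561 = -118098.

-118098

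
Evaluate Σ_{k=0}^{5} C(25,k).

1 + 25 + 300 + 2300 + 12650 + 53130 = 68406.

68406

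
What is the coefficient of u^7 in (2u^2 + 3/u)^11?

General term: C(11,j)·(2u^2)^j·(3/u)^(11-j), with u-exponent 2j − 1(11−j) = 3j − 11.
Set 3j − 11 = 7: j = 6.
C(11,6) = 462; 2^6 = 64; 3^5 = 243.
Coefficient = 462 · 64 · 243 = 7185024.

7185024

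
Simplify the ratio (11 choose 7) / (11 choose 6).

C(n,k+1)/C(n,k) = (n−k)/(k+1) = (11−6)/(6+1) = 5/7.

5/7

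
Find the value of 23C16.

245157

C(23,16) = C(23,7) by symmetry.
C(23,7) = (23·22·21·20·19·18·17) / 7! = 1235591280 / 5040 = 245157.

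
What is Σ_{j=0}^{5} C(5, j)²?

Σ C(5,j)² is the coefficient of x^5 in (1+x)^5(1+x)^5 = (1+x)^10, i.e. C(10,5) = 252.

252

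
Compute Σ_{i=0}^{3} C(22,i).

1794

1 + 22 + 231 + 1540 = 1794.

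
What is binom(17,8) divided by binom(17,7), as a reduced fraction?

C(n,k+1)/C(n,k) = (n−k)/(k+1) = (17−7)/(7+1) = 10/8 = 5/4.

5/4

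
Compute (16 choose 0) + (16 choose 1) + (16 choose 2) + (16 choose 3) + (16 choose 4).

2517

1 + 16 + 120 + 560 + 1820 = 2517.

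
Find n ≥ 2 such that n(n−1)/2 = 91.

14

n(n−1)/2 = 91 ⇒ n(n−1) = 182. Since 14·13 = 182, n = 14.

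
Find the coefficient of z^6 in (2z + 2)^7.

The general term is C(7,j)·(2z)^j·(2)^(7-j); the z^6 term has j = 6.
C(7,6) = 7.
Coefficient = C(7,6) · 2^6 · 2^1 = 7 · 64 · 2 = 896.

896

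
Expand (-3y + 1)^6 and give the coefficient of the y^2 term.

135

The general term is C(6,j)·(-3y)^j·(1)^(6-j); the y^2 term has j = 2.
C(6,2) = 15.
Coefficient = C(6,2) · (-3)^2 = 15 · 9 = 135.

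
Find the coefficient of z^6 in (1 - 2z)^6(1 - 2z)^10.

Coefficient of z^6 = Σ_{j} C(6,j)·(-2)^j·C(10,6-j)·(-2)^(6-j) for j from 0 to 6.
= 13440 + 96768 + 201600 + 153600 + 43200 + 3840 + 64 = 512512.

512512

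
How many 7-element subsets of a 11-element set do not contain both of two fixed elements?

All 7-subsets: C(11,7) = 330. Those containing both fixed elements: C(9,5) = 126.
330 − 126 = 204.

204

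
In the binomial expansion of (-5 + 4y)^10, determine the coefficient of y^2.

The general term is C(10,j)·(-5)^j·(4y)^(10-j); the y^2 term has j = 8.
C(10,8) = 45.
Coefficient = C(10,8) · (-5)^8 · 4^2 = 45 · 390625 · 16 = 281250000.

281250000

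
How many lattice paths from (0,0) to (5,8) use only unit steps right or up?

Each path is a sequence of 13 steps with 5 rights: C(13,5) = 1287.

1287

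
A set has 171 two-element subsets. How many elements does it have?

19

n(n−1)/2 = 171 ⇒ n(n−1) = 342. Since 19·18 = 342, n = 19.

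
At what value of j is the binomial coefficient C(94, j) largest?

47

C(94,j) is maximized at j = 94/2 = 47.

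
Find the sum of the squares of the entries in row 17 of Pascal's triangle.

2333606220

Σ C(17,i)² is the coefficient of x^17 in (1+x)^17(1+x)^17 = (1+x)^34, i.e. C(34,17) = 2333606220.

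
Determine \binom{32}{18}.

471435600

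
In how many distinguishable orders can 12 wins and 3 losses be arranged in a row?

455

Choose positions for the wins: C(15,12) = 455.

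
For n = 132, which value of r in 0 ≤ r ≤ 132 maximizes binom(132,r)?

66

C(132,r) is maximized at r = 132/2 = 66.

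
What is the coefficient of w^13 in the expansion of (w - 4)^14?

-56

The general term is C(14,j)·(w)^j·(-4)^(14-j); the w^13 term has j = 13.
C(14,13) = 14.
Coefficient = C(14,13) · (-4)^1 = 14 · (-4) = -56.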